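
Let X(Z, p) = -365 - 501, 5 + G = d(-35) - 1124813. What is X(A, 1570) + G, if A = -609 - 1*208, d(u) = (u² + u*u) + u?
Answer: -1123269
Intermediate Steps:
d(u) = u + 2*u² (d(u) = (u² + u²) + u = 2*u² + u = u + 2*u²)
A = -817 (A = -609 - 208 = -817)
G = -1122403 (G = -5 + (-35*(1 + 2*(-35)) - 1124813) = -5 + (-35*(1 - 70) - 1124813) = -5 + (-35*(-69) - 1124813) = -5 + (2415 - 1124813) = -5 - 1122398 = -1122403)
X(Z, p) = -866
X(A, 1570) + G = -866 - 1122403 = -1123269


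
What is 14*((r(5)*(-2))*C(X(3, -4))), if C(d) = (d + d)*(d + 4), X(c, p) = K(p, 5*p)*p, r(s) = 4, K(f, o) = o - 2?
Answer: -1813504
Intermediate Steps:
K(f, o) = -2 + o
X(c, p) = p*(-2 + 5*p) (X(c, p) = (-2 + 5*p)*p = p*(-2 + 5*p))
C(d) = 2*d*(4 + d) (C(d) = (2*d)*(4 + d) = 2*d*(4 + d))
14*((r(5)*(-2))*C(X(3, -4))) = 14*((4*(-2))*(2*(-4*(-2 + 5*(-4)))*(4 - 4*(-2 + 5*(-4))))) = 14*(-16*(-4*(-2 - 20))*(4 - 4*(-2 - 20))) = 14*(-16*(-4*(-22))*(4 - 4*(-22))) = 14*(-16*88*(4 + 88)) = 14*(-16*88*92) = 14*(-8*16192) = 14*(-129536) = -1813504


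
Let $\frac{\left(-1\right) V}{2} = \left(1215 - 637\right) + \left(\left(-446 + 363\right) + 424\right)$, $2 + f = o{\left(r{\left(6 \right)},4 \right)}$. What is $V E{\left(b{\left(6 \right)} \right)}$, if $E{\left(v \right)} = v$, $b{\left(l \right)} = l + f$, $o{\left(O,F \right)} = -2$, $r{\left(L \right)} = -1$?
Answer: $-3676$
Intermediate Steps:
$f = -4$ ($f = -2 - 2 = -4$)
$b{\left(l \right)} = -4 + l$ ($b{\left(l \right)} = l - 4 = -4 + l$)
$V = -1838$ ($V = - 2 \left(\left(1215 - 637\right) + \left(\left(-446 + 363\right) + 424\right)\right) = - 2 \left(578 + \left(-83 + 424\right)\right) = - 2 \left(578 + 341\right) = \left(-2\right) 919 = -1838$)
$V E{\left(b{\left(6 \right)} \right)} = - 1838 \left(-4 + 6\right) = \left(-1838\right) 2 = -3676$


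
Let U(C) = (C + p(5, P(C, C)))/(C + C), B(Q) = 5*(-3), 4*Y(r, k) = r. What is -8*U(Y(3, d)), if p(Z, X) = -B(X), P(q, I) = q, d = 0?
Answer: -84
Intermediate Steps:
Y(r, k) = r/4
B(Q) = -15
p(Z, X) = 15 (p(Z, X) = -1*(-15) = 15)
U(C) = (15 + C)/(2*C) (U(C) = (C + 15)/(C + C) = (15 + C)/((2*C)) = (15 + C)*(1/(2*C)) = (15 + C)/(2*C))
-8*U(Y(3, d)) = -4*(15 + (¼)*3)/((¼)*3) = -4*(15 + ¾)/¾ = -4*4*63/(3*4) = -8*21/2 = -84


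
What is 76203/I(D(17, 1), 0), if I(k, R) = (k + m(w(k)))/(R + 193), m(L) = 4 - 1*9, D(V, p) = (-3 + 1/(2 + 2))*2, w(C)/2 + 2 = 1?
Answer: -9804786/7 ≈ -1.4007e+6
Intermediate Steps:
w(C) = -2 (w(C) = -4 + 2*1 = -4 + 2 = -2)
D(V, p) = -11/2 (D(V, p) = (-3 + 1/4)*2 = -11/4*2 = -11/2)
m(L) = -5 (m(L) = 4 - 9 = -5)
I(k, R) = (-5 + k)/(193 + R) (I(k, R) = (k - 5)/(R + 193) = (-5 + k)/(193 + R))
76203/I(D(17, 1), 0) = 76203/(((-5 - 11/2)/(193 + 0))) = 76203/((-21/2/193)) = 76203/(((1/193)*(-21/2))) = 76203/(-21/386) = 76203*(-386/21) = -9804786/7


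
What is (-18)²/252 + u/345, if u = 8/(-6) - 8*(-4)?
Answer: 433/315 ≈ 1.3746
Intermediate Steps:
u = 92/3 (u = 8*(-⅙) + 32 = -4/3 + 32 = 92/3 ≈ 30.667)
(-18)²/252 + u/345 = (-18)²/252 + (92/3)/345 = 324*(1/252) + (92/3)*(1/345) = 9/7 + 4/45 = 433/315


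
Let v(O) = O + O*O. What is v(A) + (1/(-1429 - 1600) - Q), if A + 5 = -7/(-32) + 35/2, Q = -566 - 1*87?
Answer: 2566606981/3101696 ≈ 827.49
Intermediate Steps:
Q = -653 (Q = -566 - 87 = -653)
A = 407/32 (A = -5 + (-7/(-32) + 35/2) = -5 + (-7*(-1/32) + 35*(1/2)) = -5 + (7/32 + 35/2) = -5 + 567/32 = 407/32 ≈ 12.719)
v(O) = O + O**2
v(A) + (1/(-1429 - 1600) - Q) = 407*(1 + 407/32)/32 + (1/(-1429 - 1600) - 1*(-653)) = (407/32)*(439/32) + (1/(-3029) + 653) = 178673/1024 + (-1/3029 + 653) = 178673/1024 + 1977936/3029 = 2566606981/3101696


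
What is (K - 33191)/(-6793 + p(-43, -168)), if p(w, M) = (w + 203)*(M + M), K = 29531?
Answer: 3660/60553 ≈ 0.060443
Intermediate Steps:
p(w, M) = 2*M*(203 + w) (p(w, M) = (203 + w)*(2*M) = 2*M*(203 + w))
(K - 33191)/(-6793 + p(-43, -168)) = (29531 - 33191)/(-6793 + 2*(-168)*(203 - 43)) = -3660/(-6793 + 2*(-168)*160) = -3660/(-6793 - 53760) = -3660/(-60553) = -3660*(-1/60553) = 3660/60553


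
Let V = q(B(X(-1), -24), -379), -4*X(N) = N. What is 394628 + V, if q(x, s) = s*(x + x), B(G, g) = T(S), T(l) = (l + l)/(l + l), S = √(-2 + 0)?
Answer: 393870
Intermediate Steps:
S = I*√2 (S = √(-2) = I*√2 ≈ 1.4142*I)
T(l) = 1 (T(l) = (2*l)/((2*l)) = (2*l)*(1/(2*l)) = 1)
X(N) = -N/4
B(G, g) = 1
q(x, s) = 2*s*x (q(x, s) = s*(2*x) = 2*s*x)
V = -758 (V = 2*(-379)*1 = -758)
394628 + V = 394628 - 758 = 393870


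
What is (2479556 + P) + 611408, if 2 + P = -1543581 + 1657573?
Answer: 3204954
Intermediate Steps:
P = 113990 (P = -2 + (-1543581 + 1657573) = -2 + 113992 = 113990)
(2479556 + P) + 611408 = (2479556 + 113990) + 611408 = 2593546 + 611408 = 3204954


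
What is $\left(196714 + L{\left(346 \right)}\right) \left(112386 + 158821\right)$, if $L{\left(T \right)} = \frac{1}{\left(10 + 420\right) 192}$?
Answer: $\frac{4404593651434087}{82560} \approx 5.335 \cdot 10^{10}$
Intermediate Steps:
$L{\left(T \right)} = \frac{1}{82560}$ ($L{\left(T \right)} = \frac{1}{430} \cdot \frac{1}{192} = \frac{1}{82560}$)
$\left(196714 + L{\left(346 \right)}\right) \left(112386 + 158821\right) = \left(196714 + \frac{1}{82560}\right) \left(112386 + 158821\right) = \frac{16240707841}{82560} \cdot 271207 = \frac{4404593651434087}{82560}$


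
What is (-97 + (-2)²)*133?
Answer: -12369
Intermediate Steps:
(-97 + (-2)²)*133 = (-97 + 4)*133 = -93*133 = -12369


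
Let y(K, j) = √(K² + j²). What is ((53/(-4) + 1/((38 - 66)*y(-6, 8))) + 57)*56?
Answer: 12249/5 ≈ 2449.8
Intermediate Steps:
((53/(-4) + 1/((38 - 66)*y(-6, 8))) + 57)*56 = ((53/(-4) + 1/((38 - 66)*(√((-6)² + 8²)))) + 57)*56 = ((53*(-¼) + 1/((-28)*(√(36 + 64)))) + 57)*56 = ((-53/4 - 1/(28*(√100))) + 57)*56 = ((-53/4 - 1/28/10) + 57)*56 = ((-53/4 - 1/28*⅒) + 57)*56 = ((-53/4 - 1/280) + 57)*56 = (-3711/280 + 57)*56 = (12249/280)*56 = 12249/5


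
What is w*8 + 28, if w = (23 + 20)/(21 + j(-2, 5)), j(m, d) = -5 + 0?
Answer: 99/2 ≈ 49.500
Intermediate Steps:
j(m, d) = -5
w = 43/16 (w = (23 + 20)/(21 - 5) = 43/16 ≈ 2.6875)
w*8 + 28 = (43/16)*8 + 28 = 43/2 + 28 = 99/2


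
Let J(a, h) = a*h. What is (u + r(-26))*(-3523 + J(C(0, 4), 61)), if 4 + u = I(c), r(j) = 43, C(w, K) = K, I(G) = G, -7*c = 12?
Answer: -855819/7 ≈ -1.2226e+5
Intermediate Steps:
c = -12/7 (c = -1/7*12 = -12/7 ≈ -1.7143)
u = -40/7 (u = -4 - 12/7 = -40/7 ≈ -5.7143)
(u + r(-26))*(-3523 + J(C(0, 4), 61)) = (-40/7 + 43)*(-3523 + 4*61) = 261*(-3523 + 244)/7 = (261/7)*(-3279) = -855819/7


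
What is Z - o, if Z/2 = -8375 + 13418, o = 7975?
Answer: 2111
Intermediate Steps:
Z = 10086 (Z = 2*(-8375 + 13418) = 2*5043 = 10086)
Z - o = 10086 - 1*7975 = 10086 - 7975 = 2111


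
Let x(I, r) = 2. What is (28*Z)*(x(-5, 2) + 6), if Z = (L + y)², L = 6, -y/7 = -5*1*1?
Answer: 376544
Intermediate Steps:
y = 35 (y = -7*(-5*1) = -(-35) = -7*(-5) = 35)
Z = 1681 (Z = (6 + 35)² = 41² = 1681)
(28*Z)*(x(-5, 2) + 6) = (28*1681)*(2 + 6) = 47068*8 = 376544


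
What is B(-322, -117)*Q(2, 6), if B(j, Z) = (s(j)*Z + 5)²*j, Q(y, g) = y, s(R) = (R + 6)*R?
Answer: -91273170093844004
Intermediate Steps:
s(R) = R*(6 + R) (s(R) = (6 + R)*R = R*(6 + R))
B(j, Z) = j*(5 + Z*j*(6 + j))² (B(j, Z) = ((j*(6 + j))*Z + 5)²*j = (Z*j*(6 + j) + 5)²*j = (5 + Z*j*(6 + j))²*j = j*(5 + Z*j*(6 + j))²)
B(-322, -117)*Q(2, 6) = -322*(5 - 117*(-322)*(6 - 322))²*2 = -322*(5 - 117*(-322)*(-316))²*2 = -322*(5 - 11904984)²*2 = -322*(-11904979)²*2 = -322*141728524990441*2 = -45636585046922002*2 = -91273170093844004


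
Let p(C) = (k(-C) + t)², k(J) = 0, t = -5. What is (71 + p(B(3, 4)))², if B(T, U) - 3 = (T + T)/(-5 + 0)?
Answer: 9216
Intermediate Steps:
B(T, U) = 3 - 2*T/5 (B(T, U) = 3 + (T + T)/(-5 + 0) = 3 + (2*T)/(-5) = 3 + (2*T)*(-⅕) = 3 - 2*T/5)
p(C) = 25 (p(C) = (0 - 5)² = (-5)² = 25)
(71 + p(B(3, 4)))² = (71 + 25)² = 96² = 9216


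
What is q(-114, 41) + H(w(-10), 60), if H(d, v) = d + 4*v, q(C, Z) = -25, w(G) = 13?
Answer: 228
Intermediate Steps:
q(-114, 41) + H(w(-10), 60) = -25 + (13 + 4*60) = -25 + (13 + 240) = -25 + 253 = 228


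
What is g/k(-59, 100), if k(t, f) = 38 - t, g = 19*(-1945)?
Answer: -36955/97 ≈ -380.98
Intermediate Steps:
g = -36955
g/k(-59, 100) = -36955/(38 - 1*(-59)) = -36955/(38 + 59) = -36955/97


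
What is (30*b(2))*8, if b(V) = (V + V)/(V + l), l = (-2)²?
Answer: 160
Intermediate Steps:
l = 4
b(V) = 2*V/(4 + V) (b(V) = (V + V)/(V + 4) = (2*V)/(4 + V) = 2*V/(4 + V))
(30*b(2))*8 = (30*(2*2/(4 + 2)))*8 = (30*(2*2/6))*8 = (30*(2*2*(⅙)))*8 = (30*(⅔))*8 = 20*8 = 160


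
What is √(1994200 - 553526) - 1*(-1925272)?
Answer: 1925272 + √1440674 ≈ 1.9265e+6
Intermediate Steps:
√(1994200 - 553526) - 1*(-1925272) = √1440674 + 1925272 = 1925272 + √1440674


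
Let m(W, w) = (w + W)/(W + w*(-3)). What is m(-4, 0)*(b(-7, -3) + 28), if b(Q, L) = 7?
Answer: 35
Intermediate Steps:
m(W, w) = (W + w)/(W - 3*w)
m(-4, 0)*(b(-7, -3) + 28) = ((-4 + 0)/(-4 - 3*0))*(7 + 28) = (-4/(-4 + 0))*35 = (-4/(-4))*35 = -¼*(-4)*35 = 1*35 = 35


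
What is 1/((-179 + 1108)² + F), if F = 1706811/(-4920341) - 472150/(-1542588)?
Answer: 3795029491254/3275265892277761555 ≈ 1.1587e-6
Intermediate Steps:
F = -154883581859/3795029491254 (F = 1706811*(-1/4920341) - 472150*(-1/1542588) = -1706811/4920341 + 236075/771294 = -154883581859/3795029491254 ≈ -0.040812)
1/((-179 + 1108)² + F) = 1/((-179 + 1108)² - 154883581859/3795029491254) = 1/(929² - 154883581859/3795029491254) = 1/(863041 - 154883581859/3795029491254) = 1/(3275265892277761555/3795029491254) = 3795029491254/3275265892277761555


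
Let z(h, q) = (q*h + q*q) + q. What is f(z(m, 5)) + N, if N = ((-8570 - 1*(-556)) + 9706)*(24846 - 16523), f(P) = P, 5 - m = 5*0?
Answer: 14082571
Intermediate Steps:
m = 5 (m = 5 - 5*0 = 5 - 1*0 = 5 + 0 = 5)
z(h, q) = q + q² + h*q (z(h, q) = (h*q + q²) + q = (q² + h*q) + q = q + q² + h*q)
N = 14082516 (N = ((-8570 + 556) + 9706)*8323 = (-8014 + 9706)*8323 = 1692*8323 = 14082516)
f(z(m, 5)) + N = 5*(1 + 5 + 5) + 14082516 = 5*11 + 14082516 = 55 + 14082516 = 14082571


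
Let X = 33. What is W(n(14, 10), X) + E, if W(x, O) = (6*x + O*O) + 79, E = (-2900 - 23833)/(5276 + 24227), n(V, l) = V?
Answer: 36911023/29503 ≈ 1251.1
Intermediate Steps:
E = -26733/29503 ≈ -0.90611
W(x, O) = 79 + O² + 6*x (W(x, O) = (6*x + O²) + 79 = (O² + 6*x) + 79 = 79 + O² + 6*x)
W(n(14, 10), X) + E = (79 + 33² + 6*14) - 26733/29503 = (79 + 1089 + 84) - 26733/29503 = 1252 - 26733/29503 = 36911023/29503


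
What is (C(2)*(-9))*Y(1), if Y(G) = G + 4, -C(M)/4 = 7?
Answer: 1260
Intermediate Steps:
C(M) = -28 (C(M) = -4*7 = -28)
Y(G) = 4 + G
(C(2)*(-9))*Y(1) = (-28*(-9))*(4 + 1) = 252*5 = 1260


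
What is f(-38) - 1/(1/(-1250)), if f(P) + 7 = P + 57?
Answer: 1262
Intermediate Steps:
f(P) = 50 + P (f(P) = -7 + (P + 57) = -7 + (57 + P) = 50 + P)
f(-38) - 1/(1/(-1250)) = (50 - 38) - 1/(1/(-1250)) = 12 - 1/(-1/1250) = 12 - 1*(-1250) = 12 + 1250 = 1262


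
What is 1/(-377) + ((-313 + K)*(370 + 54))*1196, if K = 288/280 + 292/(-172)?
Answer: -90249879008481/567385 ≈ -1.5906e+8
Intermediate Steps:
K = -1007/1505 (K = 288*(1/280) + 292*(-1/172) = 36/35 - 73/43 = -1007/1505 ≈ -0.66910)
1/(-377) + ((-313 + K)*(370 + 54))*1196 = 1/(-377) + ((-313 - 1007/1505)*(370 + 54))*1196 = -1/377 - 472072/1505*424*1196 = -1/377 - 200158528/1505*1196 = -1/377 - 239389599488/1505 = -90249879008481/567385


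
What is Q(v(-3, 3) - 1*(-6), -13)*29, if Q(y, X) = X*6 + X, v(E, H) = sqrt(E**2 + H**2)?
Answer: -2639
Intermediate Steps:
Q(y, X) = 7*X (Q(y, X) = 6*X + X = 7*X)
Q(v(-3, 3) - 1*(-6), -13)*29 = (7*(-13))*29 = -91*29 = -2639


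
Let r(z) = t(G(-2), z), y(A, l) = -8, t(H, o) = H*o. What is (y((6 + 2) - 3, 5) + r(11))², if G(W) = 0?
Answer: 64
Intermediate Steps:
r(z) = 0 (r(z) = 0*z = 0)
(y((6 + 2) - 3, 5) + r(11))² = (-8 + 0)² = (-8)² = 64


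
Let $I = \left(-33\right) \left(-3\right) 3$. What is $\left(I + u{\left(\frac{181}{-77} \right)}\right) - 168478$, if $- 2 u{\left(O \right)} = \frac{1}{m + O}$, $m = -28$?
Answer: $- \frac{786077917}{4674} \approx -1.6818 \cdot 10^{5}$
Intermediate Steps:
$I = 297$ ($I = 99 \cdot 3 = 297$)
$u{\left(O \right)} = - \frac{1}{2 \left(-28 + O\right)}$
$\left(I + u{\left(\frac{181}{-77} \right)}\right) - 168478 = \left(297 - \frac{1}{-56 + 2 \frac{181}{-77}}\right) - 168478 = \left(297 - \frac{1}{-56 + 2 \cdot 181 \left(- \frac{1}{77}\right)}\right) - 168478 = \left(297 - \frac{1}{-56 + 2 \left(- \frac{181}{77}\right)}\right) - 168478 = \left(297 - \frac{1}{-56 - \frac{362}{77}}\right) - 168478 = \left(297 - \frac{1}{- \frac{4674}{77}}\right) - 168478 = \left(297 - - \frac{77}{4674}\right) - 168478 = \left(297 + \frac{77}{4674}\right) - 168478 = \frac{1388255}{4674} - 168478 = - \frac{786077917}{4674}$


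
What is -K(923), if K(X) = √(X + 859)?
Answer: -9*√22 ≈ -42.214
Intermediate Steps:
K(X) = √(859 + X)
-K(923) = -√(859 + 923) = -√1782 = -9*√22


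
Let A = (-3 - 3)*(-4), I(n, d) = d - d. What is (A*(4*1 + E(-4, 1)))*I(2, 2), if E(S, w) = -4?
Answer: 0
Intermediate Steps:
I(n, d) = 0
A = 24 (A = -6*(-4) = 24)
(A*(4*1 + E(-4, 1)))*I(2, 2) = (24*(4*1 - 4))*0 = (24*(4 - 4))*0 = (24*0)*0 = 0*0 = 0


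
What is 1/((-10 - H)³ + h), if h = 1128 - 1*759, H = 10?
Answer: -1/7631 ≈ -0.00013104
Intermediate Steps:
h = 369 (h = 1128 - 759 = 369)
1/((-10 - H)³ + h) = 1/((-10 - 1*10)³ + 369) = 1/((-10 - 10)³ + 369) = 1/((-20)³ + 369) = 1/(-8000 + 369) = 1/(-7631) = -1/7631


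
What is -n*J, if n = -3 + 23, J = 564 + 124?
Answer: -13760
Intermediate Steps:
J = 688
n = 20
-n*J = -20*688 = -1*13760 = -13760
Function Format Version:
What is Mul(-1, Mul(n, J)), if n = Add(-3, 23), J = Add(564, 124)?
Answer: -13760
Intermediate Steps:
J = 688
n = 20
Mul(-1, Mul(n, J)) = Mul(-1, Mul(20, 688)) = Mul(-1, 13760) = -13760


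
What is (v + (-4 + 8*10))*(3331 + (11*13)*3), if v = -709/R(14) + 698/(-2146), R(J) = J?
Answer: 706934520/7511 ≈ 94120.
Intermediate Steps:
v = -765643/15022 (v = -709/14 + 698/(-2146) = -709*1/14 + 698*(-1/2146) = -709/14 - 349/1073 = -765643/15022 ≈ -50.968)
(v + (-4 + 8*10))*(3331 + (11*13)*3) = (-765643/15022 + (-4 + 8*10))*(3331 + (11*13)*3) = (-765643/15022 + (-4 + 80))*(3331 + 143*3) = (-765643/15022 + 76)*(3331 + 429) = (376029/15022)*3760 = 706934520/7511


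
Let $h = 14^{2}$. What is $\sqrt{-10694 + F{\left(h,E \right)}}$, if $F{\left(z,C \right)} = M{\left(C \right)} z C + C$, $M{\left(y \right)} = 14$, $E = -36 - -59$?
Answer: $229$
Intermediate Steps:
$E = 23$ ($E = -36 + 59 = 23$)
$h = 196$
$F{\left(z,C \right)} = C + 14 C z$ ($F{\left(z,C \right)} = 14 z C + C = 14 C z + C = C + 14 C z$)
$\sqrt{-10694 + F{\left(h,E \right)}} = \sqrt{-10694 + 23 \left(1 + 14 \cdot 196\right)} = \sqrt{-10694 + 23 \left(1 + 2744\right)} = \sqrt{-10694 + 23 \cdot 2745} = \sqrt{-10694 + 63135} = \sqrt{52441} = 229$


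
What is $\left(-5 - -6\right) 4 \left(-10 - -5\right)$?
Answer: $-20$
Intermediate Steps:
$\left(-5 - -6\right) 4 \left(-10 - -5\right) = \left(-5 + 6\right) 4 \left(-10 + 5\right) = 1 \cdot 4 \left(-5\right) = 4 \left(-5\right) = -20$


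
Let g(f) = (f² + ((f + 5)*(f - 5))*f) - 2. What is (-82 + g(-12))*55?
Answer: -75240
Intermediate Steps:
g(f) = -2 + f² + f*(-5 + f)*(5 + f) (g(f) = (f² + ((5 + f)*(-5 + f))*f) - 2 = (f² + ((-5 + f)*(5 + f))*f) - 2 = (f² + f*(-5 + f)*(5 + f)) - 2 = -2 + f² + f*(-5 + f)*(5 + f))
(-82 + g(-12))*55 = (-82 + (-2 + (-12)² + (-12)³ - 25*(-12)))*55 = (-82 + (-2 + 144 - 1728 + 300))*55 = (-82 - 1286)*55 = -1368*55 = -75240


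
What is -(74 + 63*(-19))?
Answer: 1123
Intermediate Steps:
-(74 + 63*(-19)) = -(74 - 1197) = -1*(-1123) = 1123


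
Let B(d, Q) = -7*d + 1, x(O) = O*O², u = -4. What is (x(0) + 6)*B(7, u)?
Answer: -288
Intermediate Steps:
x(O) = O³
B(d, Q) = 1 - 7*d
(x(0) + 6)*B(7, u) = (0³ + 6)*(1 - 7*7) = (0 + 6)*(1 - 49) = 6*(-48) = -288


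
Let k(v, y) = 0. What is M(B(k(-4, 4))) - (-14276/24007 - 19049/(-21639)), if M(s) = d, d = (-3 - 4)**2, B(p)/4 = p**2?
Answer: 25306495198/519487473 ≈ 48.714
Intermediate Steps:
B(p) = 4*p**2
d = 49 (d = (-7)**2 = 49)
M(s) = 49
M(B(k(-4, 4))) - (-14276/24007 - 19049/(-21639)) = 49 - (-14276/24007 - 19049/(-21639)) = 49 - (-14276*1/24007 - 19049*(-1/21639)) = 49 - (-14276/24007 + 19049/21639) = 49 - 1*148390979/519487473 = 49 - 148390979/519487473 = 25306495198/519487473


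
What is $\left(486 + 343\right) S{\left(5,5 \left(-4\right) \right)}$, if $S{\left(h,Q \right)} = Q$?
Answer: $-16580$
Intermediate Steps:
$\left(486 + 343\right) S{\left(5,5 \left(-4\right) \right)} = \left(486 + 343\right) 5 \left(-4\right) = 829 \left(-20\right) = -16580$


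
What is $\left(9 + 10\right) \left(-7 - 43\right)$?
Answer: $-950$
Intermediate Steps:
$\left(9 + 10\right) \left(-7 - 43\right) = 19 \left(-50\right) = -950$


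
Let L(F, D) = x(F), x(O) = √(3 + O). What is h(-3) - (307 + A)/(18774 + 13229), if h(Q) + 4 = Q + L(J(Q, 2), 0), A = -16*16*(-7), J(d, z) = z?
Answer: -226120/32003 + √5 ≈ -4.8295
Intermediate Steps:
A = 1792 (A = -256*(-7) = 1792)
L(F, D) = √(3 + F)
h(Q) = -4 + Q + √5 (h(Q) = -4 + (Q + √(3 + 2)) = -4 + (Q + √5) = -4 + Q + √5)
h(-3) - (307 + A)/(18774 + 13229) = (-4 - 3 + √5) - (307 + 1792)/(18774 + 13229) = (-7 + √5) - 2099/32003 = -226120/32003 + √5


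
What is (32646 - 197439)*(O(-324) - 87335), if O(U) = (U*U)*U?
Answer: 5619368626287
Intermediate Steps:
O(U) = U**3 (O(U) = U**2*U = U**3)
(32646 - 197439)*(O(-324) - 87335) = (32646 - 197439)*((-324)**3 - 87335) = -164793*(-34012224 - 87335) = -164793*(-34099559) = 5619368626287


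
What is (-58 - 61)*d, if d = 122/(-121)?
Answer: 14518/121 ≈ 119.98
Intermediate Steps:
d = -122/121 (d = 122*(-1/121) = -122/121 ≈ -1.0083)
(-58 - 61)*d = (-58 - 61)*(-122/121) = -119*(-122/121) = 14518/121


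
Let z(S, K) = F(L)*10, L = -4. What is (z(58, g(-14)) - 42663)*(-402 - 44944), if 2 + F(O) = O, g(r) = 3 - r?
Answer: 1937317158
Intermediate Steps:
F(O) = -2 + O
z(S, K) = -60 (z(S, K) = (-2 - 4)*10 = -6*10 = -60)
(z(58, g(-14)) - 42663)*(-402 - 44944) = (-60 - 42663)*(-402 - 44944) = -42723*(-45346) = 1937317158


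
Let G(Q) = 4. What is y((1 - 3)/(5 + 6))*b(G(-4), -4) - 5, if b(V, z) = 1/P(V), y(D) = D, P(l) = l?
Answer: -111/22 ≈ -5.0455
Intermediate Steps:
b(V, z) = 1/V
y((1 - 3)/(5 + 6))*b(G(-4), -4) - 5 = ((1 - 3)/(5 + 6))/4 - 5 = -2/11*(¼) - 5 = -2*1/11*(¼) - 5 = -2/11*¼ - 5 = -1/22 - 5 = -111/22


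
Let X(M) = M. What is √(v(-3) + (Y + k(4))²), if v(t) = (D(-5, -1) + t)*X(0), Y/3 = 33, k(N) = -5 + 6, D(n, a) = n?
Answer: 100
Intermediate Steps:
k(N) = 1
Y = 99 (Y = 3*33 = 99)
v(t) = 0 (v(t) = (-5 + t)*0 = 0)
√(v(-3) + (Y + k(4))²) = √(0 + (99 + 1)²) = √(0 + 100²) = √(0 + 10000) = √10000 = 100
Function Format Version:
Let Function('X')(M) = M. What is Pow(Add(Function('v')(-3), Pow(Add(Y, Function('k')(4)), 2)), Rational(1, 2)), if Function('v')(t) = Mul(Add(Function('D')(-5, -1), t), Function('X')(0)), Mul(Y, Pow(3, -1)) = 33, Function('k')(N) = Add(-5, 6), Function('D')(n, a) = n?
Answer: 100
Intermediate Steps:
Function('k')(N) = 1
Y = 99 (Y = Mul(3, 33) = 99)
Function('v')(t) = 0 (Function('v')(t) = Mul(Add(-5, t), 0) = 0)
Pow(Add(Function('v')(-3), Pow(Add(Y, Function('k')(4)), 2)), Rational(1, 2)) = Pow(Add(0, Pow(Add(99, 1), 2)), Rational(1, 2)) = Pow(Add(0, Pow(100, 2)), Rational(1, 2)) = Pow(Add(0, 10000), Rational(1, 2)) = Pow(10000, Rational(1, 2)) = 100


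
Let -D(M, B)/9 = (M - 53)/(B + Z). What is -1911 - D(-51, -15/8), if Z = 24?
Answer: -115245/59 ≈ -1953.3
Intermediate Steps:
D(M, B) = -9*(-53 + M)/(24 + B) (D(M, B) = -9*(M - 53)/(B + 24) = -9*(-53 + M)/(24 + B))
-1911 - D(-51, -15/8) = -1911 - 9*(53 - 1*(-51))/(24 - 15/8) = -1911 - 9*(53 + 51)/(24 - 15*⅛) = -1911 - 9*104/(24 - 15/8) = -1911 - 9*104/177/8 = -1911 - 9*8*104/177 = -1911 - 1*2496/59 = -1911 - 2496/59 = -115245/59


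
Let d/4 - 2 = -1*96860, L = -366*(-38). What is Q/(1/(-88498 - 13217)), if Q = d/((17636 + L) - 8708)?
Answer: 3283970490/1903 ≈ 1.7257e+6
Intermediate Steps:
L = 13908
d = -387432 (d = 8 + 4*(-1*96860) = 8 + 4*(-96860) = 8 - 387440 = -387432)
Q = -32286/1903 (Q = -387432/((17636 + 13908) - 8708) = -387432/(31544 - 8708) = -387432/22836 = -387432*1/22836 = -32286/1903 ≈ -16.966)
Q/(1/(-88498 - 13217)) = -32286/(1903*(1/(-88498 - 13217))) = -32286/(1903*(1/(-101715))) = -32286/(1903*(-1/101715)) = -32286/1903*(-101715) = 3283970490/1903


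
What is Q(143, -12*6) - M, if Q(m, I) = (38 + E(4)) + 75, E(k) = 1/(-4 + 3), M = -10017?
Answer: 10129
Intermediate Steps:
E(k) = -1 (E(k) = 1/(-1) = -1)
Q(m, I) = 112 (Q(m, I) = (38 - 1) + 75 = 37 + 75 = 112)
Q(143, -12*6) - M = 112 - 1*(-10017) = 112 + 10017 = 10129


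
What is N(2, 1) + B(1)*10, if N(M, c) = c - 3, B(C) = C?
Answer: 8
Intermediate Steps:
N(M, c) = -3 + c
N(2, 1) + B(1)*10 = (-3 + 1) + 1*10 = -2 + 10 = 8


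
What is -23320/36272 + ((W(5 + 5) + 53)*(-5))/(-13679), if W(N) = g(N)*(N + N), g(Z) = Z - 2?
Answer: -35045575/62020586 ≈ -0.56506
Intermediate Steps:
g(Z) = -2 + Z
W(N) = 2*N*(-2 + N) (W(N) = (-2 + N)*(N + N) = (-2 + N)*(2*N) = 2*N*(-2 + N))
-23320/36272 + ((W(5 + 5) + 53)*(-5))/(-13679) = -23320/36272 + ((2*(5 + 5)*(-2 + (5 + 5)) + 53)*(-5))/(-13679) = -23320*1/36272 + ((2*10*(-2 + 10) + 53)*(-5))*(-1/13679) = -2915/4534 + ((2*10*8 + 53)*(-5))*(-1/13679) = -2915/4534 + ((160 + 53)*(-5))*(-1/13679) = -2915/4534 + (213*(-5))*(-1/13679) = -2915/4534 - 1065*(-1/13679) = -2915/4534 + 1065/13679 = -35045575/62020586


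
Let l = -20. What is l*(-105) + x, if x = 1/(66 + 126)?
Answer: 403201/192 ≈ 2100.0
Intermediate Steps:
x = 1/192 ≈ 0.0052083
l*(-105) + x = -20*(-105) + 1/192 = 2100 + 1/192 = 403201/192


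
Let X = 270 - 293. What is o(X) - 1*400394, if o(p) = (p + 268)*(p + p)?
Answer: -411664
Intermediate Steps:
X = -23
o(p) = 2*p*(268 + p) (o(p) = (268 + p)*(2*p) = 2*p*(268 + p))
o(X) - 1*400394 = 2*(-23)*(268 - 23) - 1*400394 = 2*(-23)*245 - 400394 = -11270 - 400394 = -411664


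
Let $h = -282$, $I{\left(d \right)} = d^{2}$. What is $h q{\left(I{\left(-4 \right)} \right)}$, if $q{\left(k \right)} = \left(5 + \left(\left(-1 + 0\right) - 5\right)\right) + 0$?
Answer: $282$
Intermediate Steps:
$q{\left(k \right)} = -1$ ($q{\left(k \right)} = \left(5 - 6\right) + 0 = -1 + 0 = -1$)
$h q{\left(I{\left(-4 \right)} \right)} = \left(-282\right) \left(-1\right) = 282$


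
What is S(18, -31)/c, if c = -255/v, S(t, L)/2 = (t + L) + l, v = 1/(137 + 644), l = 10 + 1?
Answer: 4/199155 ≈ 2.0085e-5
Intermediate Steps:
l = 11
v = 1/781 ≈ 0.0012804
S(t, L) = 22 + 2*L + 2*t (S(t, L) = 2*((t + L) + 11) = 2*((L + t) + 11) = 2*(11 + L + t) = 22 + 2*L + 2*t)
c = -199155 (c = -255/1/781 = -255*781 = -199155)
S(18, -31)/c = (22 + 2*(-31) + 2*18)/(-199155) = (22 - 62 + 36)*(-1/199155) = -4*(-1/199155) = 4/199155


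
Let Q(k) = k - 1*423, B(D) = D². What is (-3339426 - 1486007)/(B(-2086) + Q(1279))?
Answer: -4825433/4352252 ≈ -1.1087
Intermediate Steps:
Q(k) = -423 + k (Q(k) = k - 423 = -423 + k)
(-3339426 - 1486007)/(B(-2086) + Q(1279)) = (-3339426 - 1486007)/((-2086)² + (-423 + 1279)) = -4825433/(4351396 + 856) = -4825433/4352252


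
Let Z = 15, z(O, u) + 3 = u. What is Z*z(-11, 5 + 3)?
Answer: 75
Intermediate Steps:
z(O, u) = -3 + u
Z*z(-11, 5 + 3) = 15*(-3 + (5 + 3)) = 15*(-3 + 8) = 15*5 = 75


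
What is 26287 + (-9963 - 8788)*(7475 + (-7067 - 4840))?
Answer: 83130719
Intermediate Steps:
26287 + (-9963 - 8788)*(7475 + (-7067 - 4840)) = 26287 - 18751*(7475 - 11907) = 26287 - 18751*(-4432) = 26287 + 83104432 = 83130719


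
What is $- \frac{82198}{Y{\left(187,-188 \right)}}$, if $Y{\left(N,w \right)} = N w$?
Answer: $\frac{41099}{17578} \approx 2.3381$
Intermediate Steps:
$- \frac{82198}{Y{\left(187,-188 \right)}} = - \frac{82198}{187 \left(-188\right)} = - \frac{82198}{-35156} = \left(-82198\right) \left(- \frac{1}{35156}\right) = \frac{41099}{17578}$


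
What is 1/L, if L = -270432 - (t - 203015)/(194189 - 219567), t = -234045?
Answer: -12689/3431730178 ≈ -3.6976e-6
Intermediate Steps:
L = -3431730178/12689 (L = -270432 - (-234045 - 203015)/(194189 - 219567) = -270432 - (-437060)/(-25378) = -270432 - (-437060)*(-1)/25378 = -270432 - 1*218530/12689 = -270432 - 218530/12689 = -3431730178/12689 ≈ -2.7045e+5)
1/L = 1/(-3431730178/12689) = -12689/3431730178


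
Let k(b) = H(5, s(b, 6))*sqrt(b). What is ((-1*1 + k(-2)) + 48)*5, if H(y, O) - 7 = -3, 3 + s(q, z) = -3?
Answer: 235 + 20*I*sqrt(2) ≈ 235.0 + 28.284*I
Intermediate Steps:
s(q, z) = -6 (s(q, z) = -3 - 3 = -6)
H(y, O) = 4 (H(y, O) = 7 - 3 = 4)
k(b) = 4*sqrt(b)
((-1*1 + k(-2)) + 48)*5 = ((-1*1 + 4*sqrt(-2)) + 48)*5 = ((-1 + 4*(I*sqrt(2))) + 48)*5 = ((-1 + 4*I*sqrt(2)) + 48)*5 = (47 + 4*I*sqrt(2))*5 = 235 + 20*I*sqrt(2)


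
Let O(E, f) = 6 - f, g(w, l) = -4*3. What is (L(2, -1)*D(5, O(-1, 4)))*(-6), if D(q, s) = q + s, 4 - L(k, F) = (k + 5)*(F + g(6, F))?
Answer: -3990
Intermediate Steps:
g(w, l) = -12
L(k, F) = 4 - (-12 + F)*(5 + k) (L(k, F) = 4 - (k + 5)*(F - 12) = 4 - (5 + k)*(-12 + F) = 4 - (-12 + F)*(5 + k))
(L(2, -1)*D(5, O(-1, 4)))*(-6) = ((64 - 5*(-1) + 12*2 - 1*(-1)*2)*(5 + (6 - 1*4)))*(-6) = ((64 + 5 + 24 + 2)*(5 + (6 - 4)))*(-6) = (95*(5 + 2))*(-6) = (95*7)*(-6) = 665*(-6) = -3990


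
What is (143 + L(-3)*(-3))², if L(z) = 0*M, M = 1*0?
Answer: 20449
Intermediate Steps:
M = 0
L(z) = 0 (L(z) = 0*0 = 0)
(143 + L(-3)*(-3))² = (143 + 0*(-3))² = (143 + 0)² = 143² = 20449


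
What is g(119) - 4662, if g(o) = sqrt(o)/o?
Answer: -4662 + sqrt(119)/119 ≈ -4661.9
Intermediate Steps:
g(o) = 1/sqrt(o)
g(119) - 4662 = 1/sqrt(119) - 4662 = sqrt(119)/119 - 4662 = -4662 + sqrt(119)/119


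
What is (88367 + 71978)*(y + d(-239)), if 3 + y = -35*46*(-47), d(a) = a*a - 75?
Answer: 21279865985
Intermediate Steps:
d(a) = -75 + a² (d(a) = a² - 75 = -75 + a²)
y = 75667 (y = -3 - 35*46*(-47) = -3 - 1610*(-47) = -3 + 75670 = 75667)
(88367 + 71978)*(y + d(-239)) = (88367 + 71978)*(75667 + (-75 + (-239)²)) = 160345*(75667 + (-75 + 57121)) = 160345*(75667 + 57046) = 160345*132713 = 21279865985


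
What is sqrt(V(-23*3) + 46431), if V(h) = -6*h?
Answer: 3*sqrt(5205) ≈ 216.44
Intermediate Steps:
sqrt(V(-23*3) + 46431) = sqrt(-(-138)*3 + 46431) = sqrt(-6*(-69) + 46431) = sqrt(414 + 46431) = sqrt(46845) = 3*sqrt(5205)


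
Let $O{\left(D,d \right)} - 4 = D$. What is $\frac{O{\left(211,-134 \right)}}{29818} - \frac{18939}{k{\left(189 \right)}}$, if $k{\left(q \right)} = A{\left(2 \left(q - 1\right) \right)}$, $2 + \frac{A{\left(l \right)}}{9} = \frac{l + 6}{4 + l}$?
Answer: $\frac{35765918365}{16906806} \approx 2115.5$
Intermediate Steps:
$A{\left(l \right)} = -18 + \frac{9 \left(6 + l\right)}{4 + l}$ ($A{\left(l \right)} = -18 + 9 \frac{l + 6}{4 + l} = -18 + 9 \frac{6 + l}{4 + l} = -18 + \frac{9 \left(6 + l\right)}{4 + l}$)
$O{\left(D,d \right)} = 4 + D$
$k{\left(q \right)} = - \frac{18 q}{2 + 2 q}$ ($k{\left(q \right)} = \frac{9 \left(-2 - 2 \left(q - 1\right)\right)}{4 + 2 \left(q - 1\right)} = \frac{9 \left(-2 - 2 \left(-1 + q\right)\right)}{4 + 2 \left(-1 + q\right)} = \frac{9 \left(-2 - \left(-2 + 2 q\right)\right)}{4 + \left(-2 + 2 q\right)} = \frac{9 \left(-2 - \left(-2 + 2 q\right)\right)}{2 + 2 q} = \frac{9 \left(- 2 q\right)}{2 + 2 q} = - \frac{18 q}{2 + 2 q}$)
$\frac{O{\left(211,-134 \right)}}{29818} - \frac{18939}{k{\left(189 \right)}} = \frac{4 + 211}{29818} - \frac{18939}{\left(-9\right) 189 \frac{1}{1 + 189}} = 215 \cdot \frac{1}{29818} - \frac{18939}{\left(-9\right) 189 \cdot \frac{1}{190}} = \frac{215}{29818} - \frac{18939}{\left(-9\right) 189 \cdot \frac{1}{190}} = \frac{215}{29818} - \frac{18939}{- \frac{1701}{190}} = \frac{215}{29818} - - \frac{1199470}{567} = \frac{215}{29818} + \frac{1199470}{567} = \frac{35765918365}{16906806}$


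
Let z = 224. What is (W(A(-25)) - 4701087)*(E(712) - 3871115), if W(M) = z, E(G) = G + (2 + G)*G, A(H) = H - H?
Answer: 15804465936205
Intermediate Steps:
A(H) = 0
E(G) = G + G*(2 + G)
W(M) = 224
(W(A(-25)) - 4701087)*(E(712) - 3871115) = (224 - 4701087)*(712*(3 + 712) - 3871115) = -4700863*(712*715 - 3871115) = -4700863*(509080 - 3871115) = -4700863*(-3362035) = 15804465936205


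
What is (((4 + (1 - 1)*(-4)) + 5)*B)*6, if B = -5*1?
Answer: -270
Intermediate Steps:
B = -5
(((4 + (1 - 1)*(-4)) + 5)*B)*6 = (((4 + (1 - 1)*(-4)) + 5)*(-5))*6 = (((4 + 0*(-4)) + 5)*(-5))*6 = (((4 + 0) + 5)*(-5))*6 = ((4 + 5)*(-5))*6 = (9*(-5))*6 = -45*6 = -270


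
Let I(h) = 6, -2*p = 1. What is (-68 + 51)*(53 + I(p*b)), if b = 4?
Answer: -1003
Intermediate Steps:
p = -1/2 (p = -1/2*1 = -1/2 ≈ -0.50000)
(-68 + 51)*(53 + I(p*b)) = (-68 + 51)*(53 + 6) = -17*59 = -1003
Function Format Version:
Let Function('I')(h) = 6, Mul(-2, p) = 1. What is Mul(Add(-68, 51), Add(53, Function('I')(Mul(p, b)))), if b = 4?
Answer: -1003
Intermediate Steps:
p = Rational(-1, 2) (p = Mul(Rational(-1, 2), 1) = Rational(-1, 2) ≈ -0.50000)
Mul(Add(-68, 51), Add(53, Function('I')(Mul(p, b)))) = Mul(Add(-68, 51), Add(53, 6)) = Mul(-17, 59) = -1003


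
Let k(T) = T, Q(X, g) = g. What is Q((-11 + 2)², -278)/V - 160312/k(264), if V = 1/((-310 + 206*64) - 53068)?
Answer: 368719717/33 ≈ 1.1173e+7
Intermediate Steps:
V = -1/40194 (V = 1/((-310 + 13184) - 53068) = 1/(12874 - 53068) = 1/(-40194) = -1/40194 ≈ -2.4879e-5)
Q((-11 + 2)², -278)/V - 160312/k(264) = -278/(-1/40194) - 160312/264 = -278*(-40194) - 160312*1/264 = 11173932 - 20039/33 = 368719717/33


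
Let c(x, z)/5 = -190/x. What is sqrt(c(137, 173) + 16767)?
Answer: sqrt(314569673)/137 ≈ 129.46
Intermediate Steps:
c(x, z) = -950/x (c(x, z) = 5*(-190/x) = -950/x)
sqrt(c(137, 173) + 16767) = sqrt(-950/137 + 16767) = sqrt(2296129/137) = sqrt(314569673)/137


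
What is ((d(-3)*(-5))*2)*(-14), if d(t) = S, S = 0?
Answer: 0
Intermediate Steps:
d(t) = 0
((d(-3)*(-5))*2)*(-14) = ((0*(-5))*2)*(-14) = (0*2)*(-14) = 0*(-14) = 0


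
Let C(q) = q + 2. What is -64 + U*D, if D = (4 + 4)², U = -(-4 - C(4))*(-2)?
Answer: -1344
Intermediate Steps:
C(q) = 2 + q
U = -20 (U = -(-4 - (2 + 4))*(-2) = -(-4 - 1*6)*(-2) = -(-4 - 6)*(-2) = -1*(-10)*(-2) = 10*(-2) = -20)
D = 64 (D = 8² = 64)
-64 + U*D = -64 - 20*64 = -64 - 1280 = -1344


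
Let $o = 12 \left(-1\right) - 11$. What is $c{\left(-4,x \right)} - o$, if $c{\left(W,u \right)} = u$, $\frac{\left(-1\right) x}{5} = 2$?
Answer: $13$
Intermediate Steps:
$x = -10$ ($x = \left(-5\right) 2 = -10$)
$o = -23$ ($o = -12 - 11 = -23$)
$c{\left(-4,x \right)} - o = -10 - -23 = -10 + 23 = 13$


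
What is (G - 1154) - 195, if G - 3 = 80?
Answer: -1266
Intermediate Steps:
G = 83 (G = 3 + 80 = 83)
(G - 1154) - 195 = (83 - 1154) - 195 = -1071 - 195 = -1266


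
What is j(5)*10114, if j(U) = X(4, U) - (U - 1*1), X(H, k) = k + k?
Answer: 60684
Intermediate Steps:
X(H, k) = 2*k
j(U) = 1 + U (j(U) = 2*U - (U - 1*1) = 2*U - (U - 1) = 2*U - (-1 + U) = 2*U + (1 - U) = 1 + U)
j(5)*10114 = (1 + 5)*10114 = 6*10114 = 60684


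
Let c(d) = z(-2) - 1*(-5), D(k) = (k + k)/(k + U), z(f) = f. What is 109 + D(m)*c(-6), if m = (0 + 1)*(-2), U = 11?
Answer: 323/3 ≈ 107.67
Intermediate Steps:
m = -2 (m = 1*(-2) = -2)
D(k) = 2*k/(11 + k) (D(k) = (k + k)/(k + 11) = (2*k)/(11 + k) = 2*k/(11 + k))
c(d) = 3 (c(d) = -2 - 1*(-5) = -2 + 5 = 3)
109 + D(m)*c(-6) = 109 + (2*(-2)/(11 - 2))*3 = 109 + (2*(-2)/9)*3 = 109 + (2*(-2)*(⅑))*3 = 109 - 4/9*3 = 109 - 4/3 = 323/3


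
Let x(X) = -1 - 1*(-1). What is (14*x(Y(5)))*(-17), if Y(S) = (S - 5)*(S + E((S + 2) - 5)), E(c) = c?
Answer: 0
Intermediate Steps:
Y(S) = (-5 + S)*(-3 + 2*S) (Y(S) = (S - 5)*(S + ((S + 2) - 5)) = (-5 + S)*(S + ((2 + S) - 5)) = (-5 + S)*(S + (-3 + S)) = (-5 + S)*(-3 + 2*S))
x(X) = 0 (x(X) = -1 + 1 = 0)
(14*x(Y(5)))*(-17) = (14*0)*(-17) = 0*(-17) = 0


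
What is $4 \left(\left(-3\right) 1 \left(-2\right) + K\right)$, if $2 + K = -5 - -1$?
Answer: $0$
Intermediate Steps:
$K = -6$ ($K = -2 - 4 = -6$)
$4 \left(\left(-3\right) 1 \left(-2\right) + K\right) = 4 \left(\left(-3\right) 1 \left(-2\right) - 6\right) = 4 \left(\left(-3\right) \left(-2\right) - 6\right) = 4 \left(6 - 6\right) = 4 \cdot 0 = 0$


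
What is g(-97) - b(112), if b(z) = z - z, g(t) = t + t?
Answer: -194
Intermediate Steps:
g(t) = 2*t
b(z) = 0
g(-97) - b(112) = 2*(-97) - 1*0 = -194 + 0 = -194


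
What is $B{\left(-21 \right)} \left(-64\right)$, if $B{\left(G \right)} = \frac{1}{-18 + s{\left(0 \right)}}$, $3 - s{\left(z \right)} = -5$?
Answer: $\frac{32}{5} \approx 6.4$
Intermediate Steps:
$s{\left(z \right)} = 8$ ($s{\left(z \right)} = 3 - -5 = 3 + 5 = 8$)
$B{\left(G \right)} = - \frac{1}{10}$ ($B{\left(G \right)} = \frac{1}{-18 + 8} = \frac{1}{-10} = - \frac{1}{10}$)
$B{\left(-21 \right)} \left(-64\right) = \left(- \frac{1}{10}\right) \left(-64\right) = \frac{32}{5}$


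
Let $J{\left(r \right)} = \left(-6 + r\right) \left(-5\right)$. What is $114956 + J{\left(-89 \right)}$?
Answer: $115431$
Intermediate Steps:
$J{\left(r \right)} = 30 - 5 r$
$114956 + J{\left(-89 \right)} = 114956 + \left(30 - -445\right) = 114956 + \left(30 + 445\right) = 114956 + 475 = 115431$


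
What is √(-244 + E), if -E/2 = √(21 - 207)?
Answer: √(-244 - 2*I*√186) ≈ 0.87174 - 15.645*I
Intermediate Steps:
E = -2*I*√186 (E = -2*√(21 - 207) = -2*I*√186 ≈ -27.276*I)
√(-244 + E) = √(-244 - 2*I*√186)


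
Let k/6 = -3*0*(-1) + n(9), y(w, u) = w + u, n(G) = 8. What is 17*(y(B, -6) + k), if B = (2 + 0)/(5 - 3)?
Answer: 731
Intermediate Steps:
B = 1 (B = 2/2 = 2*(½) = 1)
y(w, u) = u + w
k = 48 (k = 6*(-3*0*(-1) + 8) = 6*(0*(-1) + 8) = 6*(0 + 8) = 6*8 = 48)
17*(y(B, -6) + k) = 17*((-6 + 1) + 48) = 17*(-5 + 48) = 17*43 = 731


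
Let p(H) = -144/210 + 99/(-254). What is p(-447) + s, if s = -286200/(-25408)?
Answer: 143837007/14117320 ≈ 10.189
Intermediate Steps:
p(H) = -9561/8890 (p(H) = -144*1/210 + 99*(-1/254) = -24/35 - 99/254 = -9561/8890)
s = 35775/3176 (s = -286200*(-1/25408) = 35775/3176 ≈ 11.264)
p(-447) + s = -9561/8890 + 35775/3176 = 143837007/14117320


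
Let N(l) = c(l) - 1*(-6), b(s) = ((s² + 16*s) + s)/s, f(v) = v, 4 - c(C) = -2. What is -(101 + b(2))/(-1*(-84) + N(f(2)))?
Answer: -5/4 ≈ -1.2500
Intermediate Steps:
c(C) = 6 (c(C) = 4 - 1*(-2) = 4 + 2 = 6)
b(s) = (s² + 17*s)/s
N(l) = 12 (N(l) = 6 - 1*(-6) = 6 + 6 = 12)
-(101 + b(2))/(-1*(-84) + N(f(2))) = -(101 + (17 + 2))/(-1*(-84) + 12) = -(101 + 19)/(84 + 12) = -120/96 = -1*5/4 = -5/4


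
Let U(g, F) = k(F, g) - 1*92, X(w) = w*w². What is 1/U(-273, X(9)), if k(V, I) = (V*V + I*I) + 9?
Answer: 1/605887 ≈ 1.6505e-6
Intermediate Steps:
X(w) = w³
k(V, I) = 9 + I² + V² (k(V, I) = (V² + I²) + 9 = (I² + V²) + 9 = 9 + I² + V²)
U(g, F) = -83 + F² + g² (U(g, F) = (9 + g² + F²) - 1*92 = (9 + F² + g²) - 92 = -83 + F² + g²)
1/U(-273, X(9)) = 1/(-83 + (9³)² + (-273)²) = 1/(-83 + 729² + 74529) = 1/(-83 + 531441 + 74529) = 1/605887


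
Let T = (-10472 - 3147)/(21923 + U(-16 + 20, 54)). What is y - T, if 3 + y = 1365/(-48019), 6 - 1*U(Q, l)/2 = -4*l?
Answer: -2598683113/1074040973 ≈ -2.4195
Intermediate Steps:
U(Q, l) = 12 + 8*l (U(Q, l) = 12 - (-8)*l = 12 + 8*l)
y = -145422/48019 (y = -3 + 1365/(-48019) = -3 + 1365*(-1/48019) = -3 - 1365/48019 = -145422/48019 ≈ -3.0284)
T = -13619/22367 (T = (-10472 - 3147)/(21923 + (12 + 8*54)) = -13619/(21923 + (12 + 432)) = -13619/(21923 + 444) = -13619/22367 ≈ -0.60889)
y - T = -145422/48019 - 1*(-13619/22367) = -145422/48019 + 13619/22367 = -2598683113/1074040973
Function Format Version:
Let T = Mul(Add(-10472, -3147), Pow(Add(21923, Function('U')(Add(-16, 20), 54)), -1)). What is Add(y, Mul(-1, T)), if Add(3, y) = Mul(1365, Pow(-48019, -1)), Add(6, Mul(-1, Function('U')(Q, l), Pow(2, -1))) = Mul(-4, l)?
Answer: Rational(-2598683113, 1074040973) ≈ -2.4195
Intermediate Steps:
Function('U')(Q, l) = Add(12, Mul(8, l)) (Function('U')(Q, l) = Add(12, Mul(-2, Mul(-4, l))) = Add(12, Mul(8, l)))
y = Rational(-145422, 48019) (y = Add(-3, Mul(1365, Pow(-48019, -1))) = Add(-3, Mul(1365, Rational(-1, 48019))) = Add(-3, Rational(-1365, 48019)) = Rational(-145422, 48019) ≈ -3.0284)
T = Rational(-13619, 22367) (T = Mul(Add(-10472, -3147), Pow(Add(21923, Add(12, Mul(8, 54))), -1)) = Mul(-13619, Pow(Add(21923, Add(12, 432)), -1)) = Mul(-13619, Pow(Add(21923, 444), -1)) = Mul(-13619, Pow(22367, -1)) = Mul(-13619, Rational(1, 22367)) = Rational(-13619, 22367) ≈ -0.60889)
Add(y, Mul(-1, T)) = Add(Rational(-145422, 48019), Mul(-1, Rational(-13619, 22367))) = Add(Rational(-145422, 48019), Rational(13619, 22367)) = Rational(-2598683113, 1074040973)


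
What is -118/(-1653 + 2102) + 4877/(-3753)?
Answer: -2632627/1685097 ≈ -1.5623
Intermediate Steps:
-118/(-1653 + 2102) + 4877/(-3753) = -118/449 + 4877*(-1/3753) = -118*1/449 - 4877/3753 = -118/449 - 4877/3753 = -2632627/1685097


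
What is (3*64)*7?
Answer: 1344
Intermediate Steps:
(3*64)*7 = 192*7 = 1344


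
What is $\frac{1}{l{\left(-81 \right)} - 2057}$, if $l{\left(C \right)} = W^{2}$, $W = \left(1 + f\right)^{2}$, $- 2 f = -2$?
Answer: $- \frac{1}{2041} \approx -0.00048996$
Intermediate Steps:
$f = 1$ ($f = \left(- \frac{1}{2}\right) \left(-2\right) = 1$)
$W = 4$ ($W = \left(1 + 1\right)^{2} = 2^{2} = 4$)
$l{\left(C \right)} = 16$ ($l{\left(C \right)} = 4^{2} = 16$)
$\frac{1}{l{\left(-81 \right)} - 2057} = \frac{1}{16 - 2057} = \frac{1}{-2041} = - \frac{1}{2041}$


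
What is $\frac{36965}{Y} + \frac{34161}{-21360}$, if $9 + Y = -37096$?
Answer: $- \frac{137141087}{52837520} \approx -2.5955$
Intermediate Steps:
$Y = -37105$ ($Y = -9 - 37096 = -37105$)
$\frac{36965}{Y} + \frac{34161}{-21360} = \frac{36965}{-37105} + \frac{34161}{-21360} = 36965 \left(- \frac{1}{37105}\right) + 34161 \left(- \frac{1}{21360}\right) = - \frac{7393}{7421} - \frac{11387}{7120} = - \frac{137141087}{52837520}$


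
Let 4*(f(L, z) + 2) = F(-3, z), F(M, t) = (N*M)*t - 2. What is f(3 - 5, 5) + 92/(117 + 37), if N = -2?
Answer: 431/77 ≈ 5.5974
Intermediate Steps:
F(M, t) = -2 - 2*M*t (F(M, t) = (-2*M)*t - 2 = -2*M*t - 2 = -2 - 2*M*t)
f(L, z) = -5/2 + 3*z/2 (f(L, z) = -2 + (-2 - 2*(-3)*z)/4 = -2 + (-2 + 6*z)/4 = -2 + (-½ + 3*z/2) = -5/2 + 3*z/2)
f(3 - 5, 5) + 92/(117 + 37) = (-5/2 + (3/2)*5) + 92/(117 + 37) = (-5/2 + 15/2) + 92/154 = 5 + (1/154)*92 = 5 + 46/77 = 431/77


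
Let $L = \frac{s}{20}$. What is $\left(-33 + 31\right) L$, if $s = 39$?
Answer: $- \frac{39}{10} \approx -3.9$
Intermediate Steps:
$L = \frac{39}{20} \approx 1.95$
$\left(-33 + 31\right) L = \left(-33 + 31\right) \frac{39}{20} = \left(-2\right) \frac{39}{20} = - \frac{39}{10}$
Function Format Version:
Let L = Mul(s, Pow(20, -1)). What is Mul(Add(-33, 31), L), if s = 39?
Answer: Rational(-39, 10) ≈ -3.9000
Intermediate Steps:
L = Rational(39, 20) (L = Mul(39, Pow(20, -1)) = Mul(39, Rational(1, 20)) = Rational(39, 20) ≈ 1.9500)
Mul(Add(-33, 31), L) = Mul(Add(-33, 31), Rational(39, 20)) = Mul(-2, Rational(39, 20)) = Rational(-39, 10)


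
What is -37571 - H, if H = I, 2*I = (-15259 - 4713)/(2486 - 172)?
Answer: -43464654/1157 ≈ -37567.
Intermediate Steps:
I = -4993/1157 (I = ((-15259 - 4713)/(2486 - 172))/2 = (-19972/2314)/2 = (-19972*1/2314)/2 = (1/2)*(-9986/1157) = -4993/1157 ≈ -4.3155)
H = -4993/1157 ≈ -4.3155
-37571 - H = -37571 - 1*(-4993/1157) = -37571 + 4993/1157 = -43464654/1157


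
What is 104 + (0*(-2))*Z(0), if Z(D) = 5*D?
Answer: 104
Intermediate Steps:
104 + (0*(-2))*Z(0) = 104 + (0*(-2))*(5*0) = 104 + 0*0 = 104 + 0 = 104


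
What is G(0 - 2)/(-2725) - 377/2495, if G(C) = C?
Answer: -204467/1359775 ≈ -0.15037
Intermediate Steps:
G(0 - 2)/(-2725) - 377/2495 = (0 - 2)/(-2725) - 377/2495 = -2*(-1/2725) - 377*1/2495 = 2/2725 - 377/2495 = -204467/1359775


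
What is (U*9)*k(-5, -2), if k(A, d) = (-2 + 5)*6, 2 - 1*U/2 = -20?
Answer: 7128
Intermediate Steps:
U = 44 (U = 4 - 2*(-20) = 4 + 40 = 44)
k(A, d) = 18 (k(A, d) = 3*6 = 18)
(U*9)*k(-5, -2) = (44*9)*18 = 396*18 = 7128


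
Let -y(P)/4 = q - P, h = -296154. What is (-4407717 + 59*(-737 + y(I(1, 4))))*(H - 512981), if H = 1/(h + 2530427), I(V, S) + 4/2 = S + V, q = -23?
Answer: 5094663865208599968/2234273 ≈ 2.2802e+12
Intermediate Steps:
I(V, S) = -2 + S + V (I(V, S) = -2 + (S + V) = -2 + S + V)
y(P) = 92 + 4*P (y(P) = -4*(-23 - P) = 92 + 4*P)
H = 1/2234273 (H = 1/(-296154 + 2530427) = 1/2234273 ≈ 4.4757e-7)
(-4407717 + 59*(-737 + y(I(1, 4))))*(H - 512981) = (-4407717 + 59*(-737 + (92 + 4*(-2 + 4 + 1))))*(1/2234273 - 512981) = (-4407717 + 59*(-737 + (92 + 4*3)))*(-1146139597812/2234273) = (-4407717 + 59*(-737 + (92 + 12)))*(-1146139597812/2234273) = (-4407717 + 59*(-737 + 104))*(-1146139597812/2234273) = (-4407717 + 59*(-633))*(-1146139597812/2234273) = (-4407717 - 37347)*(-1146139597812/2234273) = -4445064*(-1146139597812/2234273) = 5094663865208599968/2234273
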